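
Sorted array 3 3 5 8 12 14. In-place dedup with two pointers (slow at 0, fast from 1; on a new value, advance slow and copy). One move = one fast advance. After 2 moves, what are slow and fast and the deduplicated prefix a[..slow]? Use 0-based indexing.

(s=0,f=1) a[fast]=3=a[slow] dup → fast++
(s=0,f=2) a[fast]=5≠a[slow]=3 write a[1]=5 → slow++,fast++

slow=1, fast=3, prefix=[3, 5]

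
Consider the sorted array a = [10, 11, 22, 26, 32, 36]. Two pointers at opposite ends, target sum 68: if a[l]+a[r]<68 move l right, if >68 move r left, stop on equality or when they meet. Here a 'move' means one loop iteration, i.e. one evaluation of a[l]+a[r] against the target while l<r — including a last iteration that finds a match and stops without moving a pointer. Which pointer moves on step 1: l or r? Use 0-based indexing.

[0,5] 10+36=46 <68 → l++

l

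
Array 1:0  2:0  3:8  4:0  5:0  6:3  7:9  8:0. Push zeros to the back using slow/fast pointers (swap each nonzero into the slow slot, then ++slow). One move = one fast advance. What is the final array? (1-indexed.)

[8, 3, 9, 0, 0, 0, 0, 0]

slow=1 fast=1: a[fast]=0, fast++
slow=1 fast=2: a[fast]=0, fast++
slow=1 fast=3: a[fast]=8≠0 swap→a[1]=8, slow++,fast++
slow=2 fast=4: a[fast]=0, fast++
slow=2 fast=5: a[fast]=0, fast++
slow=2 fast=6: a[fast]=3≠0 swap→a[2]=3, slow++,fast++
slow=3 fast=7: a[fast]=9≠0 swap→a[3]=9, slow++,fast++
slow=4 fast=8: a[fast]=0, fast++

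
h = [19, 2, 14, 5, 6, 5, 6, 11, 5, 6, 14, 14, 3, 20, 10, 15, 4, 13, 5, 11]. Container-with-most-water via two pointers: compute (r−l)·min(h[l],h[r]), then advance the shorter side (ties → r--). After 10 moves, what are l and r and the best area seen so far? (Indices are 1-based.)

l=5, r=14, best area=247

[1,20] min(19,11)*19=209 best=209 * → r--
[1,19] min(19,5)*18=90 best=209 → r--
[1,18] min(19,13)*17=221 best=221 * → r--
[1,17] min(19,4)*16=64 best=221 → r--
[1,16] min(19,15)*15=225 best=225 * → r--
[1,15] min(19,10)*14=140 best=225 → r--
[1,14] min(19,20)*13=247 best=247 * → l++
[2,14] min(2,20)*12=24 best=247 → l++
[3,14] min(14,20)*11=154 best=247 → l++
[4,14] min(5,20)*10=50 best=247 → l++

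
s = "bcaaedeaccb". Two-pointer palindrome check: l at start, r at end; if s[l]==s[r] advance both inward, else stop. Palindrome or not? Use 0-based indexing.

not a palindrome (mismatch at 2,8)

l=0 r=10: 'b'=='b', l++,r--
l=1 r=9: 'c'=='c', l++,r--
l=2 r=8: 'a'!='c', stop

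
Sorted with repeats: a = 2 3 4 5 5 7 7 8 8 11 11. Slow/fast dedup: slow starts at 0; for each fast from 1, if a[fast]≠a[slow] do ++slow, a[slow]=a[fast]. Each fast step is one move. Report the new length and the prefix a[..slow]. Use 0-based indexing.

length 7; prefix = [2, 3, 4, 5, 7, 8, 11]

slow=0 fast=1: a[fast]=3≠a[slow]=2 write a[1]=3, slow++,fast++
slow=1 fast=2: a[fast]=4≠a[slow]=3 write a[2]=4, slow++,fast++
slow=2 fast=3: a[fast]=5≠a[slow]=4 write a[3]=5, slow++,fast++
slow=3 fast=4: a[fast]=5=a[slow] dup, fast++
slow=3 fast=5: a[fast]=7≠a[slow]=5 write a[4]=7, slow++,fast++
slow=4 fast=6: a[fast]=7=a[slow] dup, fast++
slow=4 fast=7: a[fast]=8≠a[slow]=7 write a[5]=8, slow++,fast++
slow=5 fast=8: a[fast]=8=a[slow] dup, fast++
slow=5 fast=9: a[fast]=11≠a[slow]=8 write a[6]=11, slow++,fast++
slow=6 fast=10: a[fast]=11=a[slow] dup, fast++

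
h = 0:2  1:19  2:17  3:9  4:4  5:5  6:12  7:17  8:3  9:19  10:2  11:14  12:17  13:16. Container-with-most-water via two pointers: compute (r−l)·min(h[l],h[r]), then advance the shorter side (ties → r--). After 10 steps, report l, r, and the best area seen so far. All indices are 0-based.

l=1, r=4, best area=192

[0,13] min(2,16)*13=26 best=26 * → l++
[1,13] min(19,16)*12=192 best=192 * → r--
[1,12] min(19,17)*11=187 best=192 → r--
[1,11] min(19,14)*10=140 best=192 → r--
[1,10] min(19,2)*9=18 best=192 → r--
[1,9] min(19,19)*8=152 best=192 → r--
[1,8] min(19,3)*7=21 best=192 → r--
[1,7] min(19,17)*6=102 best=192 → r--
[1,6] min(19,12)*5=60 best=192 → r--
[1,5] min(19,5)*4=20 best=192 → r--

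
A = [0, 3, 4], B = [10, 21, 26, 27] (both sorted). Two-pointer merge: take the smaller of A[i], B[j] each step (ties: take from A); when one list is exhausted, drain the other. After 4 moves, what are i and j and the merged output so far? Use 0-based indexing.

[i=0,j=0] A[i]=0<=B[j]=10 take 0 → i++
[i=1,j=0] A[i]=3<=B[j]=10 take 3 → i++
[i=2,j=0] A[i]=4<=B[j]=10 take 4 → i++
[i=3,j=0] A done, take B[j]=10 → j++

i=3, j=1, merged so far=[0, 3, 4, 10]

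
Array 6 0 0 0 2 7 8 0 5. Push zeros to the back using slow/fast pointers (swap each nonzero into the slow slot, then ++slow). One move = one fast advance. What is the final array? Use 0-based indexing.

(s=0,f=0) a[fast]=6≠0 swap→a[0]=6 → slow++,fast++
(s=1,f=1) a[fast]=0 → fast++
(s=1,f=2) a[fast]=0 → fast++
(s=1,f=3) a[fast]=0 → fast++
(s=1,f=4) a[fast]=2≠0 swap→a[1]=2 → slow++,fast++
(s=2,f=5) a[fast]=7≠0 swap→a[2]=7 → slow++,fast++
(s=3,f=6) a[fast]=8≠0 swap→a[3]=8 → slow++,fast++
(s=4,f=7) a[fast]=0 → fast++
(s=4,f=8) a[fast]=5≠0 swap→a[4]=5 → slow++,fast++

[6, 2, 7, 8, 5, 0, 0, 0, 0]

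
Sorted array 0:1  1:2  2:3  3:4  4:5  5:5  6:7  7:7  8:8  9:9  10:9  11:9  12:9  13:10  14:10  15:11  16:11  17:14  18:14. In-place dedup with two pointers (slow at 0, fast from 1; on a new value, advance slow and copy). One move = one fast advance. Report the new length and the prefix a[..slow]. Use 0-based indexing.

length 11; prefix = [1, 2, 3, 4, 5, 7, 8, 9, 10, 11, 14]

(s=0,f=1) a[fast]=2≠a[slow]=1 write a[1]=2 → slow++,fast++
(s=1,f=2) a[fast]=3≠a[slow]=2 write a[2]=3 → slow++,fast++
(s=2,f=3) a[fast]=4≠a[slow]=3 write a[3]=4 → slow++,fast++
(s=3,f=4) a[fast]=5≠a[slow]=4 write a[4]=5 → slow++,fast++
(s=4,f=5) a[fast]=5=a[slow] dup → fast++
(s=4,f=6) a[fast]=7≠a[slow]=5 write a[5]=7 → slow++,fast++
(s=5,f=7) a[fast]=7=a[slow] dup → fast++
(s=5,f=8) a[fast]=8≠a[slow]=7 write a[6]=8 → slow++,fast++
(s=6,f=9) a[fast]=9≠a[slow]=8 write a[7]=9 → slow++,fast++
(s=7,f=10) a[fast]=9=a[slow] dup → fast++
(s=7,f=11) a[fast]=9=a[slow] dup → fast++
(s=7,f=12) a[fast]=9=a[slow] dup → fast++
(s=7,f=13) a[fast]=10≠a[slow]=9 write a[8]=10 → slow++,fast++
(s=8,f=14) a[fast]=10=a[slow] dup → fast++
(s=8,f=15) a[fast]=11≠a[slow]=10 write a[9]=11 → slow++,fast++
(s=9,f=16) a[fast]=11=a[slow] dup → fast++
(s=9,f=17) a[fast]=14≠a[slow]=11 write a[10]=14 → slow++,fast++
(s=10,f=18) a[fast]=14=a[slow] dup → fast++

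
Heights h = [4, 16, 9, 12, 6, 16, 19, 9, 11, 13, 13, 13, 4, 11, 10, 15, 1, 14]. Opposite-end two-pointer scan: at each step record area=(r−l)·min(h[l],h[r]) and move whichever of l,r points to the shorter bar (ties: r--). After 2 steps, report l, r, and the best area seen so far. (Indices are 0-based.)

l=1, r=16, best area=224

[0,17] min(4,14)*17=68 best=68 * → l++
[1,17] min(16,14)*16=224 best=224 * → r--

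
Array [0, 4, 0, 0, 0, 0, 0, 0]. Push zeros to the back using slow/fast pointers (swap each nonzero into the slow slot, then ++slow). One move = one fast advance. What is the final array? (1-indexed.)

slow=1 fast=1: a[fast]=0, fast++
slow=1 fast=2: a[fast]=4≠0 swap→a[1]=4, slow++,fast++
slow=2 fast=3: a[fast]=0, fast++
slow=2 fast=4: a[fast]=0, fast++
slow=2 fast=5: a[fast]=0, fast++
slow=2 fast=6: a[fast]=0, fast++
slow=2 fast=7: a[fast]=0, fast++
slow=2 fast=8: a[fast]=0, fast++

[4, 0, 0, 0, 0, 0, 0, 0]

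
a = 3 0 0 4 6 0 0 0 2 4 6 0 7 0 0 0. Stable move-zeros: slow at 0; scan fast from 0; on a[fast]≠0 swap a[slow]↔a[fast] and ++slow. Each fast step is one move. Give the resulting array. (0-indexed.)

(s=0,f=0) a[fast]=3≠0 swap→a[0]=3 → slow++,fast++
(s=1,f=1) a[fast]=0 → fast++
(s=1,f=2) a[fast]=0 → fast++
(s=1,f=3) a[fast]=4≠0 swap→a[1]=4 → slow++,fast++
(s=2,f=4) a[fast]=6≠0 swap→a[2]=6 → slow++,fast++
(s=3,f=5) a[fast]=0 → fast++
(s=3,f=6) a[fast]=0 → fast++
(s=3,f=7) a[fast]=0 → fast++
(s=3,f=8) a[fast]=2≠0 swap→a[3]=2 → slow++,fast++
(s=4,f=9) a[fast]=4≠0 swap→a[4]=4 → slow++,fast++
(s=5,f=10) a[fast]=6≠0 swap→a[5]=6 → slow++,fast++
(s=6,f=11) a[fast]=0 → fast++
(s=6,f=12) a[fast]=7≠0 swap→a[6]=7 → slow++,fast++
(s=7,f=13) a[fast]=0 → fast++
(s=7,f=14) a[fast]=0 → fast++
(s=7,f=15) a[fast]=0 → fast++

[3, 4, 6, 2, 4, 6, 7, 0, 0, 0, 0, 0, 0, 0, 0, 0]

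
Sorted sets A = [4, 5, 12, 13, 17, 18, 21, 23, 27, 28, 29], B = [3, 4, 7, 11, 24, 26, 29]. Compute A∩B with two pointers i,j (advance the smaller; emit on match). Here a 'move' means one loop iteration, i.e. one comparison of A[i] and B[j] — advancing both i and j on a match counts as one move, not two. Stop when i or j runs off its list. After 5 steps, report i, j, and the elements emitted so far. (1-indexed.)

[i=1,j=1] 4>3 → j++
[i=1,j=2] 4==4 emit → i++,j++
[i=2,j=3] 5<7 → i++
[i=3,j=3] 12>7 → j++
[i=3,j=4] 12>11 → j++

i=3, j=5, emitted=[4]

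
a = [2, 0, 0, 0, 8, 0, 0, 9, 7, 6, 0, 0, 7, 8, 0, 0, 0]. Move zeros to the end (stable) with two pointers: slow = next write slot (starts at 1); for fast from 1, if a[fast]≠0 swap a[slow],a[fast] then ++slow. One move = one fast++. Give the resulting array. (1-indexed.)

slow=1 fast=1: a[fast]=2≠0 swap→a[1]=2, slow++,fast++
slow=2 fast=2: a[fast]=0, fast++
slow=2 fast=3: a[fast]=0, fast++
slow=2 fast=4: a[fast]=0, fast++
slow=2 fast=5: a[fast]=8≠0 swap→a[2]=8, slow++,fast++
slow=3 fast=6: a[fast]=0, fast++
slow=3 fast=7: a[fast]=0, fast++
slow=3 fast=8: a[fast]=9≠0 swap→a[3]=9, slow++,fast++
slow=4 fast=9: a[fast]=7≠0 swap→a[4]=7, slow++,fast++
slow=5 fast=10: a[fast]=6≠0 swap→a[5]=6, slow++,fast++
slow=6 fast=11: a[fast]=0, fast++
slow=6 fast=12: a[fast]=0, fast++
slow=6 fast=13: a[fast]=7≠0 swap→a[6]=7, slow++,fast++
slow=7 fast=14: a[fast]=8≠0 swap→a[7]=8, slow++,fast++
slow=8 fast=15: a[fast]=0, fast++
slow=8 fast=16: a[fast]=0, fast++
slow=8 fast=17: a[fast]=0, fast++

[2, 8, 9, 7, 6, 7, 8, 0, 0, 0, 0, 0, 0, 0, 0, 0, 0]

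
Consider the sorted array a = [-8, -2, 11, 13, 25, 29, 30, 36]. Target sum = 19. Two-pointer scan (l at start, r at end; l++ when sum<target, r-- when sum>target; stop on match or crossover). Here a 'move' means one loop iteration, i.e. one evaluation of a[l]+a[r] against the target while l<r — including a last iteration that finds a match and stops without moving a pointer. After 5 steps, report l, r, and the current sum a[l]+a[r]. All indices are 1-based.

[1,8] -8+36=28 >19 → r--
[1,7] -8+30=22 >19 → r--
[1,6] -8+29=21 >19 → r--
[1,5] -8+25=17 <19 → l++
[2,5] -2+25=23 >19 → r--

l=2, r=4, sum=11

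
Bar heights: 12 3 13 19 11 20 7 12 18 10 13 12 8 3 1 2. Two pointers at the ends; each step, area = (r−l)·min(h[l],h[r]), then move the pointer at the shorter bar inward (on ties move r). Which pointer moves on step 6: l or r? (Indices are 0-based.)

l=0 r=15: min(12,2)*15=30 best=30 *, r--
l=0 r=14: min(12,1)*14=14 best=30, r--
l=0 r=13: min(12,3)*13=39 best=39 *, r--
l=0 r=12: min(12,8)*12=96 best=96 *, r--
l=0 r=11: min(12,12)*11=132 best=132 *, r--
l=0 r=10: min(12,13)*10=120 best=132, l++

l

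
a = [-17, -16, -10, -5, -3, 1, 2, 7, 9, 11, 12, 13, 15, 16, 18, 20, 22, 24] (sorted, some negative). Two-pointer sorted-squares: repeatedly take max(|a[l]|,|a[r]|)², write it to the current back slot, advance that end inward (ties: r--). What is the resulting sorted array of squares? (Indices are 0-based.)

[1, 4, 9, 25, 49, 81, 100, 121, 144, 169, 225, 256, 256, 289, 324, 400, 484, 576]

[0,17] |-17|<=|24| out[17]=576 → r--
[0,16] |-17|<=|22| out[16]=484 → r--
[0,15] |-17|<=|20| out[15]=400 → r--
[0,14] |-17|<=|18| out[14]=324 → r--
[0,13] |-17|>|16| out[13]=289 → l++
[1,13] |-16|<=|16| out[12]=256 → r--
[1,12] |-16|>|15| out[11]=256 → l++
[2,12] |-10|<=|15| out[10]=225 → r--
[2,11] |-10|<=|13| out[9]=169 → r--
[2,10] |-10|<=|12| out[8]=144 → r--
[2,9] |-10|<=|11| out[7]=121 → r--
[2,8] |-10|>|9| out[6]=100 → l++
[3,8] |-5|<=|9| out[5]=81 → r--
[3,7] |-5|<=|7| out[4]=49 → r--
[3,6] |-5|>|2| out[3]=25 → l++
[4,6] |-3|>|2| out[2]=9 → l++
[5,6] |1|<=|2| out[1]=4 → r--
[5,5] |1|<=|1| out[0]=1 → r--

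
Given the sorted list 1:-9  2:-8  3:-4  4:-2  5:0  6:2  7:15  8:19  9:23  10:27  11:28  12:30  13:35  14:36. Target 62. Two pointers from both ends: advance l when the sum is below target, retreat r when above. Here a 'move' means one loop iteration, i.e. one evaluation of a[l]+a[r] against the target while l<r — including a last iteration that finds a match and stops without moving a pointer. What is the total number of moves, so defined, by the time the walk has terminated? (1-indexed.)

l=1 r=14: -9+36=27 <62, l++
l=2 r=14: -8+36=28 <62, l++
l=3 r=14: -4+36=32 <62, l++
l=4 r=14: -2+36=34 <62, l++
l=5 r=14: 0+36=36 <62, l++
l=6 r=14: 2+36=38 <62, l++
l=7 r=14: 15+36=51 <62, l++
l=8 r=14: 19+36=55 <62, l++
l=9 r=14: 23+36=59 <62, l++
l=10 r=14: 27+36=63 >62, r--
l=10 r=13: 27+35=62, found

11 moves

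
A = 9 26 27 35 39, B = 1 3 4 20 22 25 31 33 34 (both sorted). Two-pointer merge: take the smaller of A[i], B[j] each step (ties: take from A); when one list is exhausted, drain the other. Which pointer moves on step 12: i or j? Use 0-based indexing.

j

[i=0,j=0] A[i]=9>B[j]=1 take 1 → j++
[i=0,j=1] A[i]=9>B[j]=3 take 3 → j++
[i=0,j=2] A[i]=9>B[j]=4 take 4 → j++
[i=0,j=3] A[i]=9<=B[j]=20 take 9 → i++
[i=1,j=3] A[i]=26>B[j]=20 take 20 → j++
[i=1,j=4] A[i]=26>B[j]=22 take 22 → j++
[i=1,j=5] A[i]=26>B[j]=25 take 25 → j++
[i=1,j=6] A[i]=26<=B[j]=31 take 26 → i++
[i=2,j=6] A[i]=27<=B[j]=31 take 27 → i++
[i=3,j=6] A[i]=35>B[j]=31 take 31 → j++
[i=3,j=7] A[i]=35>B[j]=33 take 33 → j++
[i=3,j=8] A[i]=35>B[j]=34 take 34 → j++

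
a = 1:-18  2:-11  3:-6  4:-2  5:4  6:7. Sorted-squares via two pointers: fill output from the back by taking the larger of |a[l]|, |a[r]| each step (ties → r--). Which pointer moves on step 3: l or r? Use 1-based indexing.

[1,6] |-18|>|7| out[6]=324 → l++
[2,6] |-11|>|7| out[5]=121 → l++
[3,6] |-6|<=|7| out[4]=49 → r--

r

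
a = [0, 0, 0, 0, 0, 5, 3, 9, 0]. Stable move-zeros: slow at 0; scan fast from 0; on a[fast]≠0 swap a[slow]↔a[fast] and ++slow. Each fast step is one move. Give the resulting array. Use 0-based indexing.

[5, 3, 9, 0, 0, 0, 0, 0, 0]

slow=0 fast=0: a[fast]=0, fast++
slow=0 fast=1: a[fast]=0, fast++
slow=0 fast=2: a[fast]=0, fast++
slow=0 fast=3: a[fast]=0, fast++
slow=0 fast=4: a[fast]=0, fast++
slow=0 fast=5: a[fast]=5≠0 swap→a[0]=5, slow++,fast++
slow=1 fast=6: a[fast]=3≠0 swap→a[1]=3, slow++,fast++
slow=2 fast=7: a[fast]=9≠0 swap→a[2]=9, slow++,fast++
slow=3 fast=8: a[fast]=0, fast++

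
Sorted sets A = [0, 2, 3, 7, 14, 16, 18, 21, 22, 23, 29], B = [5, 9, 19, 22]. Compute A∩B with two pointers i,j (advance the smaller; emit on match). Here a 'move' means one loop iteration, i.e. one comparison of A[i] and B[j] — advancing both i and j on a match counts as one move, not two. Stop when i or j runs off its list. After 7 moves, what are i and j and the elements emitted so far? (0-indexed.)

i=0 j=0: 0<5, i++
i=1 j=0: 2<5, i++
i=2 j=0: 3<5, i++
i=3 j=0: 7>5, j++
i=3 j=1: 7<9, i++
i=4 j=1: 14>9, j++
i=4 j=2: 14<19, i++

i=5, j=2, emitted=[]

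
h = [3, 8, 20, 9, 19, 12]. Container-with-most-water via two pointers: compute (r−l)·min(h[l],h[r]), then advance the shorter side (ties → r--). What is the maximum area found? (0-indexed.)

max area = 38

l=0 r=5: min(3,12)*5=15 best=15 *, l++
l=1 r=5: min(8,12)*4=32 best=32 *, l++
l=2 r=5: min(20,12)*3=36 best=36 *, r--
l=2 r=4: min(20,19)*2=38 best=38 *, r--
l=2 r=3: min(20,9)*1=9 best=38, r--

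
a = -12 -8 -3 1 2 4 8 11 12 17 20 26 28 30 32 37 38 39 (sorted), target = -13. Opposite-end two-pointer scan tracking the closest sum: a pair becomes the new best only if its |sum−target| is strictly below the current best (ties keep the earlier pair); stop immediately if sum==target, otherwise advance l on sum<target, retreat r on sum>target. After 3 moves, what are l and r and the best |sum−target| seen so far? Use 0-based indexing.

[0,17] -12+39=27 d=40 * → r--
[0,16] -12+38=26 d=39 * → r--
[0,15] -12+37=25 d=38 * → r--

l=0, r=14, best |Δ|=38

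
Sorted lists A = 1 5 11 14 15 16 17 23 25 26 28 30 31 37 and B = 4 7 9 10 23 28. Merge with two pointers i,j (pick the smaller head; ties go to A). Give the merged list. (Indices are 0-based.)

[i=0,j=0] A[i]=1<=B[j]=4 take 1 → i++
[i=1,j=0] A[i]=5>B[j]=4 take 4 → j++
[i=1,j=1] A[i]=5<=B[j]=7 take 5 → i++
[i=2,j=1] A[i]=11>B[j]=7 take 7 → j++
[i=2,j=2] A[i]=11>B[j]=9 take 9 → j++
[i=2,j=3] A[i]=11>B[j]=10 take 10 → j++
[i=2,j=4] A[i]=11<=B[j]=23 take 11 → i++
[i=3,j=4] A[i]=14<=B[j]=23 take 14 → i++
[i=4,j=4] A[i]=15<=B[j]=23 take 15 → i++
[i=5,j=4] A[i]=16<=B[j]=23 take 16 → i++
[i=6,j=4] A[i]=17<=B[j]=23 take 17 → i++
[i=7,j=4] A[i]=23<=B[j]=23 take 23 → i++
[i=8,j=4] A[i]=25>B[j]=23 take 23 → j++
[i=8,j=5] A[i]=25<=B[j]=28 take 25 → i++
[i=9,j=5] A[i]=26<=B[j]=28 take 26 → i++
[i=10,j=5] A[i]=28<=B[j]=28 take 28 → i++
[i=11,j=5] A[i]=30>B[j]=28 take 28 → j++
[i=11,j=6] B done, take A[i]=30 → i++
[i=12,j=6] B done, take A[i]=31 → i++
[i=13,j=6] B done, take A[i]=37 → i++

[1, 4, 5, 7, 9, 10, 11, 14, 15, 16, 17, 23, 23, 25, 26, 28, 28, 30, 31, 37]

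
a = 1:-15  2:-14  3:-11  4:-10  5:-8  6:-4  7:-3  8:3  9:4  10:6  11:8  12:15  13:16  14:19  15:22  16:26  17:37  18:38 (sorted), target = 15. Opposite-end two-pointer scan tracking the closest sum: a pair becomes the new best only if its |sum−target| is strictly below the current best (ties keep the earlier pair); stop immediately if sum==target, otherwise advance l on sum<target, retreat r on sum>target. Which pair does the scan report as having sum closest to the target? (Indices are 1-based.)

pair (-11, 26) with sum 15 (|Δ|=0)

[1,18] -15+38=23 d=8 * → r--
[1,17] -15+37=22 d=7 * → r--
[1,16] -15+26=11 d=4 * → l++
[2,16] -14+26=12 d=3 * → l++
[3,16] -11+26=15 d=0 * → stop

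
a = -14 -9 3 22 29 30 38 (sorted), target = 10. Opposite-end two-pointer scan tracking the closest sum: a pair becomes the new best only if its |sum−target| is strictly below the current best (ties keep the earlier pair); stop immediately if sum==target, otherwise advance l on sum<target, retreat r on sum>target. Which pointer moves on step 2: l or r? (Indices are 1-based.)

l=1 r=7: -14+38=24 d=14 *, r--
l=1 r=6: -14+30=16 d=6 *, r--

r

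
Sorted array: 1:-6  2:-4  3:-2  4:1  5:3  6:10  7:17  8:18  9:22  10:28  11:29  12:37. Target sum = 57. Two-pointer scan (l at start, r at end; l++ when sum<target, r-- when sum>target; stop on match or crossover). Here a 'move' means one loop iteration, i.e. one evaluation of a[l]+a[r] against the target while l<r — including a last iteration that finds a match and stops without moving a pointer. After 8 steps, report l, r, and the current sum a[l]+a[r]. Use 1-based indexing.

l=9, r=12, sum=59

[1,12] -6+37=31 <57 → l++
[2,12] -4+37=33 <57 → l++
[3,12] -2+37=35 <57 → l++
[4,12] 1+37=38 <57 → l++
[5,12] 3+37=40 <57 → l++
[6,12] 10+37=47 <57 → l++
[7,12] 17+37=54 <57 → l++
[8,12] 18+37=55 <57 → l++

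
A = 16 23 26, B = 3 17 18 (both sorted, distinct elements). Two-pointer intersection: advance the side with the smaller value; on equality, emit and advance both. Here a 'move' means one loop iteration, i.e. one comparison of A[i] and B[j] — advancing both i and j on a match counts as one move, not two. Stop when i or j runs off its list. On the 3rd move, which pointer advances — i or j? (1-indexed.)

j

i=1 j=1: 16>3, j++
i=1 j=2: 16<17, i++
i=2 j=2: 23>17, j++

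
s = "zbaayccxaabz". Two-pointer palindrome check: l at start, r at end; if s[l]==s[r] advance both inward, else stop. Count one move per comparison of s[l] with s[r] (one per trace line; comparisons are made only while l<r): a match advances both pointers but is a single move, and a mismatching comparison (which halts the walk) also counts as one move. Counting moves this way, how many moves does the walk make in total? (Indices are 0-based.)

5 moves

l=0 r=11: 'z'=='z', l++,r--
l=1 r=10: 'b'=='b', l++,r--
l=2 r=9: 'a'=='a', l++,r--
l=3 r=8: 'a'=='a', l++,r--
l=4 r=7: 'y'!='x', stop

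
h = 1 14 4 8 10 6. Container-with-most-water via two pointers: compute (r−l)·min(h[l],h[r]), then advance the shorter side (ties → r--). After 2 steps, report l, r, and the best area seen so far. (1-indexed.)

[1,6] min(1,6)*5=5 best=5 * → l++
[2,6] min(14,6)*4=24 best=24 * → r--

l=2, r=5, best area=24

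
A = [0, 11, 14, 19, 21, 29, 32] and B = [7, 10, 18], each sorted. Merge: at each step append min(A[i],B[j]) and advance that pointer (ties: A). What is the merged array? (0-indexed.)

[0, 7, 10, 11, 14, 18, 19, 21, 29, 32]

[i=0,j=0] A[i]=0<=B[j]=7 take 0 → i++
[i=1,j=0] A[i]=11>B[j]=7 take 7 → j++
[i=1,j=1] A[i]=11>B[j]=10 take 10 → j++
[i=1,j=2] A[i]=11<=B[j]=18 take 11 → i++
[i=2,j=2] A[i]=14<=B[j]=18 take 14 → i++
[i=3,j=2] A[i]=19>B[j]=18 take 18 → j++
[i=3,j=3] B done, take A[i]=19 → i++
[i=4,j=3] B done, take A[i]=21 → i++
[i=5,j=3] B done, take A[i]=29 → i++
[i=6,j=3] B done, take A[i]=32 → i++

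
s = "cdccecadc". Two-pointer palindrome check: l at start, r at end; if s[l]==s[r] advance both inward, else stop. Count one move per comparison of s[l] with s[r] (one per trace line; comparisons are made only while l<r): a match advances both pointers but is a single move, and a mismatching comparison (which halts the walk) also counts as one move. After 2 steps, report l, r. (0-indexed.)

[0,8] 'c'=='c' → l++,r--
[1,7] 'd'=='d' → l++,r--

l=2, r=6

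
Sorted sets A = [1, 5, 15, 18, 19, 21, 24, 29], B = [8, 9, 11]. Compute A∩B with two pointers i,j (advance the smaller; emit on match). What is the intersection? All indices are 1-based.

[i=1,j=1] 1<8 → i++
[i=2,j=1] 5<8 → i++
[i=3,j=1] 15>8 → j++
[i=3,j=2] 15>9 → j++
[i=3,j=3] 15>11 → j++

intersection = []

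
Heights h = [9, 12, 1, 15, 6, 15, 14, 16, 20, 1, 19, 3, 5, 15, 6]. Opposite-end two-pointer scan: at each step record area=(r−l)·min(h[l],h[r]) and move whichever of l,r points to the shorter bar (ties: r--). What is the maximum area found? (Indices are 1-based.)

max area = 150

[1,15] min(9,6)*14=84 best=84 * → r--
[1,14] min(9,15)*13=117 best=117 * → l++
[2,14] min(12,15)*12=144 best=144 * → l++
[3,14] min(1,15)*11=11 best=144 → l++
[4,14] min(15,15)*10=150 best=150 * → r--
[4,13] min(15,5)*9=45 best=150 → r--
[4,12] min(15,3)*8=24 best=150 → r--
[4,11] min(15,19)*7=105 best=150 → l++
[5,11] min(6,19)*6=36 best=150 → l++
[6,11] min(15,19)*5=75 best=150 → l++
[7,11] min(14,19)*4=56 best=150 → l++
[8,11] min(16,19)*3=48 best=150 → l++
[9,11] min(20,19)*2=38 best=150 → r--
[9,10] min(20,1)*1=1 best=150 → r--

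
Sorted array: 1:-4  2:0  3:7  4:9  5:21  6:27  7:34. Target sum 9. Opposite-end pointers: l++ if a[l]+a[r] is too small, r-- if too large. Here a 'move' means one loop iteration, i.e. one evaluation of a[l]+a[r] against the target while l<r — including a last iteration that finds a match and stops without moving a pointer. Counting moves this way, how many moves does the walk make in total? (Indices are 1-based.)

5 moves

[1,7] -4+34=30 >9 → r--
[1,6] -4+27=23 >9 → r--
[1,5] -4+21=17 >9 → r--
[1,4] -4+9=5 <9 → l++
[2,4] 0+9=9 → found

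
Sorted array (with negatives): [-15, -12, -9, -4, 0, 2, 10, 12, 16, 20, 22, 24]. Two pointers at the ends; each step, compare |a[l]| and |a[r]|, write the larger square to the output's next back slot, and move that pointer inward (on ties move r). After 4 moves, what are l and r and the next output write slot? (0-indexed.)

l=0, r=7, next write slot=7

l=0 r=11: |-15|<=|24| out[11]=576, r--
l=0 r=10: |-15|<=|22| out[10]=484, r--
l=0 r=9: |-15|<=|20| out[9]=400, r--
l=0 r=8: |-15|<=|16| out[8]=256, r--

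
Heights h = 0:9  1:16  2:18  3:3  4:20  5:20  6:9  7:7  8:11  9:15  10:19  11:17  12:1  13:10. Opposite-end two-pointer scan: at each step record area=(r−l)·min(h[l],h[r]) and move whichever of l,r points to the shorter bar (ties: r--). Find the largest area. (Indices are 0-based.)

max area = 160

l=0 r=13: min(9,10)*13=117 best=117 *, l++
l=1 r=13: min(16,10)*12=120 best=120 *, r--
l=1 r=12: min(16,1)*11=11 best=120, r--
l=1 r=11: min(16,17)*10=160 best=160 *, l++
l=2 r=11: min(18,17)*9=153 best=160, r--
l=2 r=10: min(18,19)*8=144 best=160, l++
l=3 r=10: min(3,19)*7=21 best=160, l++
l=4 r=10: min(20,19)*6=114 best=160, r--
l=4 r=9: min(20,15)*5=75 best=160, r--
l=4 r=8: min(20,11)*4=44 best=160, r--
l=4 r=7: min(20,7)*3=21 best=160, r--
l=4 r=6: min(20,9)*2=18 best=160, r--
l=4 r=5: min(20,20)*1=20 best=160, r--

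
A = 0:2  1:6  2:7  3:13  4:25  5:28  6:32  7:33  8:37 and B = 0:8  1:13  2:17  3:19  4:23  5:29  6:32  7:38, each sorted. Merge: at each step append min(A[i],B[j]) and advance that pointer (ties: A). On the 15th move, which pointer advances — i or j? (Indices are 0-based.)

i

[i=0,j=0] A[i]=2<=B[j]=8 take 2 → i++
[i=1,j=0] A[i]=6<=B[j]=8 take 6 → i++
[i=2,j=0] A[i]=7<=B[j]=8 take 7 → i++
[i=3,j=0] A[i]=13>B[j]=8 take 8 → j++
[i=3,j=1] A[i]=13<=B[j]=13 take 13 → i++
[i=4,j=1] A[i]=25>B[j]=13 take 13 → j++
[i=4,j=2] A[i]=25>B[j]=17 take 17 → j++
[i=4,j=3] A[i]=25>B[j]=19 take 19 → j++
[i=4,j=4] A[i]=25>B[j]=23 take 23 → j++
[i=4,j=5] A[i]=25<=B[j]=29 take 25 → i++
[i=5,j=5] A[i]=28<=B[j]=29 take 28 → i++
[i=6,j=5] A[i]=32>B[j]=29 take 29 → j++
[i=6,j=6] A[i]=32<=B[j]=32 take 32 → i++
[i=7,j=6] A[i]=33>B[j]=32 take 32 → j++
[i=7,j=7] A[i]=33<=B[j]=38 take 33 → i++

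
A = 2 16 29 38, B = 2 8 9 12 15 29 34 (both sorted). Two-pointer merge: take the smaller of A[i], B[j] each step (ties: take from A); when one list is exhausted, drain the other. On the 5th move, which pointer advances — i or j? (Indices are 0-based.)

j

[i=0,j=0] A[i]=2<=B[j]=2 take 2 → i++
[i=1,j=0] A[i]=16>B[j]=2 take 2 → j++
[i=1,j=1] A[i]=16>B[j]=8 take 8 → j++
[i=1,j=2] A[i]=16>B[j]=9 take 9 → j++
[i=1,j=3] A[i]=16>B[j]=12 take 12 → j++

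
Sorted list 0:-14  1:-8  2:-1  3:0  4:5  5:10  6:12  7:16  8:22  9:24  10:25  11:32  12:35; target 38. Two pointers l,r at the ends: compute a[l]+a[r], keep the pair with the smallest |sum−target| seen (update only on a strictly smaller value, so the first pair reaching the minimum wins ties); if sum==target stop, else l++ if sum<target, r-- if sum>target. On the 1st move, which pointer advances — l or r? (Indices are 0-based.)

[0,12] -14+35=21 d=17 * → l++

l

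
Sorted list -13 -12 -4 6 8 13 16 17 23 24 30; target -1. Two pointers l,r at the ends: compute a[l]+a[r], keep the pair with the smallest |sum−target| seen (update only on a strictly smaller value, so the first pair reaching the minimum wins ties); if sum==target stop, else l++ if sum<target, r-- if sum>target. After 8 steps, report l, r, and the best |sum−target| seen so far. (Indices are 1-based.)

[1,11] -13+30=17 d=18 * → r--
[1,10] -13+24=11 d=12 * → r--
[1,9] -13+23=10 d=11 * → r--
[1,8] -13+17=4 d=5 * → r--
[1,7] -13+16=3 d=4 * → r--
[1,6] -13+13=0 d=1 * → r--
[1,5] -13+8=-5 d=4 → l++
[2,5] -12+8=-4 d=3 → l++

l=3, r=5, best |Δ|=1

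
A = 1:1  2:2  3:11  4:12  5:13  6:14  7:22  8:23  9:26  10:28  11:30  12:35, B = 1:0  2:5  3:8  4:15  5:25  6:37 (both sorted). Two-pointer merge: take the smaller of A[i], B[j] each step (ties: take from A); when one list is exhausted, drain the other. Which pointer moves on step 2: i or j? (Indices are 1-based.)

i

i=1 j=1: A[i]=1>B[j]=0 take 0, j++
i=1 j=2: A[i]=1<=B[j]=5 take 1, i++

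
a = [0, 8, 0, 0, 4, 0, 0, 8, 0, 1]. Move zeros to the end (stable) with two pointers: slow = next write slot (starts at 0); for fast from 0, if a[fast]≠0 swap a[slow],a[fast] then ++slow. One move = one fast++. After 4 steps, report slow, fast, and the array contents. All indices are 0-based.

slow=1, fast=4, a=[8, 0, 0, 0, 4, 0, 0, 8, 0, 1]

slow=0 fast=0: a[fast]=0, fast++
slow=0 fast=1: a[fast]=8≠0 swap→a[0]=8, slow++,fast++
slow=1 fast=2: a[fast]=0, fast++
slow=1 fast=3: a[fast]=0, fast++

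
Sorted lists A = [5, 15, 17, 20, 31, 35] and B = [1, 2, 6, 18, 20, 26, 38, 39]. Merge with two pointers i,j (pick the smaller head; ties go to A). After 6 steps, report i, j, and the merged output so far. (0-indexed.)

i=3, j=3, merged so far=[1, 2, 5, 6, 15, 17]

i=0 j=0: A[i]=5>B[j]=1 take 1, j++
i=0 j=1: A[i]=5>B[j]=2 take 2, j++
i=0 j=2: A[i]=5<=B[j]=6 take 5, i++
i=1 j=2: A[i]=15>B[j]=6 take 6, j++
i=1 j=3: A[i]=15<=B[j]=18 take 15, i++
i=2 j=3: A[i]=17<=B[j]=18 take 17, i++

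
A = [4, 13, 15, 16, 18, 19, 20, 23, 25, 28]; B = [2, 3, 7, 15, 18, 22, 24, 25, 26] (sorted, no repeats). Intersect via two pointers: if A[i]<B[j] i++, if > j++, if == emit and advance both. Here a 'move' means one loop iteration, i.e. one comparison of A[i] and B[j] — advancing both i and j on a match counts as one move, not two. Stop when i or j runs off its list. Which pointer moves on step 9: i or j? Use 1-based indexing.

i=1 j=1: 4>2, j++
i=1 j=2: 4>3, j++
i=1 j=3: 4<7, i++
i=2 j=3: 13>7, j++
i=2 j=4: 13<15, i++
i=3 j=4: 15==15 emit, i++,j++
i=4 j=5: 16<18, i++
i=5 j=5: 18==18 emit, i++,j++
i=6 j=6: 19<22, i++

i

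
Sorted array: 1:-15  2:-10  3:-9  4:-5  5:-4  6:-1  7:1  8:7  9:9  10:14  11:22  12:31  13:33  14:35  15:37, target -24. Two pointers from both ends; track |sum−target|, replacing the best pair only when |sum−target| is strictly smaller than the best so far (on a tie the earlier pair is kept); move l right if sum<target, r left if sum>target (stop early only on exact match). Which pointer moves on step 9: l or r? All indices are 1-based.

[1,15] -15+37=22 d=46 * → r--
[1,14] -15+35=20 d=44 * → r--
[1,13] -15+33=18 d=42 * → r--
[1,12] -15+31=16 d=40 * → r--
[1,11] -15+22=7 d=31 * → r--
[1,10] -15+14=-1 d=23 * → r--
[1,9] -15+9=-6 d=18 * → r--
[1,8] -15+7=-8 d=16 * → r--
[1,7] -15+1=-14 d=10 * → r--

r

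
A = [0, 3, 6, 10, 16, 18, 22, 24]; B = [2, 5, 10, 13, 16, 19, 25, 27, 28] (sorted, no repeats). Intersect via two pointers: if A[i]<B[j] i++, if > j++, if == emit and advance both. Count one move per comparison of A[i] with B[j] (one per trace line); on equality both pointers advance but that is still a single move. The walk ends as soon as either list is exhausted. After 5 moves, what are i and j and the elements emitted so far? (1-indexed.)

[i=1,j=1] 0<2 → i++
[i=2,j=1] 3>2 → j++
[i=2,j=2] 3<5 → i++
[i=3,j=2] 6>5 → j++
[i=3,j=3] 6<10 → i++

i=4, j=3, emitted=[]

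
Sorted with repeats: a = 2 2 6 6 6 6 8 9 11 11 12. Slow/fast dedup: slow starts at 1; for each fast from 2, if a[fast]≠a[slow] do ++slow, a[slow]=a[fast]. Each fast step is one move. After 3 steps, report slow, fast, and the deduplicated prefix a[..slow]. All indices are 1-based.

slow=1 fast=2: a[fast]=2=a[slow] dup, fast++
slow=1 fast=3: a[fast]=6≠a[slow]=2 write a[2]=6, slow++,fast++
slow=2 fast=4: a[fast]=6=a[slow] dup, fast++

slow=2, fast=5, prefix=[2, 6]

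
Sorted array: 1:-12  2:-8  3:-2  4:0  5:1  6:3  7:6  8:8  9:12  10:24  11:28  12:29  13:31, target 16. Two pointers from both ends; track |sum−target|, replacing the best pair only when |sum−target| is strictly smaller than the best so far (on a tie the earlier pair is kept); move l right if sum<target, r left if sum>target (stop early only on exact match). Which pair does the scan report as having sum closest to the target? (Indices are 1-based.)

pair (-12, 28) with sum 16 (|Δ|=0)

[1,13] -12+31=19 d=3 * → r--
[1,12] -12+29=17 d=1 * → r--
[1,11] -12+28=16 d=0 * → stop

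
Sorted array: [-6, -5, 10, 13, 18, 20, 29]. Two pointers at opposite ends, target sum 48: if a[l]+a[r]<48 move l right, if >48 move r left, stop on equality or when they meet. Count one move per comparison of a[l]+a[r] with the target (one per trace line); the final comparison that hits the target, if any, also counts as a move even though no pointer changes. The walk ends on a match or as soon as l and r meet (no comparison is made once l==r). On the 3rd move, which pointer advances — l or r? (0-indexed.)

[0,6] -6+29=23 <48 → l++
[1,6] -5+29=24 <48 → l++
[2,6] 10+29=39 <48 → l++

l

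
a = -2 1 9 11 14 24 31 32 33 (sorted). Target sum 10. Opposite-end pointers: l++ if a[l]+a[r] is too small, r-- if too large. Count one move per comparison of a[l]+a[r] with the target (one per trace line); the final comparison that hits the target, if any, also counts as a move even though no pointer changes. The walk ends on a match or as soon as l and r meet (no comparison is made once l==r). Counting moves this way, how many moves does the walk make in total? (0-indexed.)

8 moves

l=0 r=8: -2+33=31 >10, r--
l=0 r=7: -2+32=30 >10, r--
l=0 r=6: -2+31=29 >10, r--
l=0 r=5: -2+24=22 >10, r--
l=0 r=4: -2+14=12 >10, r--
l=0 r=3: -2+11=9 <10, l++
l=1 r=3: 1+11=12 >10, r--
l=1 r=2: 1+9=10, found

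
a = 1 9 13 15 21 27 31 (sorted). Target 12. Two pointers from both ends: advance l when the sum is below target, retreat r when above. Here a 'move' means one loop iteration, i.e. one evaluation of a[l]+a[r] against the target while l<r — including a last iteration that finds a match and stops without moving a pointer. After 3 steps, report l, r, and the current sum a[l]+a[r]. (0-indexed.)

[0,6] 1+31=32 >12 → r--
[0,5] 1+27=28 >12 → r--
[0,4] 1+21=22 >12 → r--

l=0, r=3, sum=16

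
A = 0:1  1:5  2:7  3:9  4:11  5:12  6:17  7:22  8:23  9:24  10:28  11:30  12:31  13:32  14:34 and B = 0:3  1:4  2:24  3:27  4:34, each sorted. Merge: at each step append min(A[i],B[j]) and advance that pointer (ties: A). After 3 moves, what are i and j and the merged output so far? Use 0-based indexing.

[i=0,j=0] A[i]=1<=B[j]=3 take 1 → i++
[i=1,j=0] A[i]=5>B[j]=3 take 3 → j++
[i=1,j=1] A[i]=5>B[j]=4 take 4 → j++

i=1, j=2, merged so far=[1, 3, 4]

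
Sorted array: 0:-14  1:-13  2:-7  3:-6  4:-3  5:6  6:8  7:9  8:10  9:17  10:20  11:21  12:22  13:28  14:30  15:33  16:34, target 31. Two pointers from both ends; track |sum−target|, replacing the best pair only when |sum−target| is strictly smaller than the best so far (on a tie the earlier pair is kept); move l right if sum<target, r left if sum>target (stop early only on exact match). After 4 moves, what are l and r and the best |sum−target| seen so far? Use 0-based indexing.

l=4, r=16, best |Δ|=3

[0,16] -14+34=20 d=11 * → l++
[1,16] -13+34=21 d=10 * → l++
[2,16] -7+34=27 d=4 * → l++
[3,16] -6+34=28 d=3 * → l++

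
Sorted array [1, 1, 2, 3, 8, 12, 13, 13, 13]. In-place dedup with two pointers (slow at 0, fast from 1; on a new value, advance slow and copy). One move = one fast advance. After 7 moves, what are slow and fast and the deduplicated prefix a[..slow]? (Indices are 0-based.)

slow=0 fast=1: a[fast]=1=a[slow] dup, fast++
slow=0 fast=2: a[fast]=2≠a[slow]=1 write a[1]=2, slow++,fast++
slow=1 fast=3: a[fast]=3≠a[slow]=2 write a[2]=3, slow++,fast++
slow=2 fast=4: a[fast]=8≠a[slow]=3 write a[3]=8, slow++,fast++
slow=3 fast=5: a[fast]=12≠a[slow]=8 write a[4]=12, slow++,fast++
slow=4 fast=6: a[fast]=13≠a[slow]=12 write a[5]=13, slow++,fast++
slow=5 fast=7: a[fast]=13=a[slow] dup, fast++

slow=5, fast=8, prefix=[1, 2, 3, 8, 12, 13]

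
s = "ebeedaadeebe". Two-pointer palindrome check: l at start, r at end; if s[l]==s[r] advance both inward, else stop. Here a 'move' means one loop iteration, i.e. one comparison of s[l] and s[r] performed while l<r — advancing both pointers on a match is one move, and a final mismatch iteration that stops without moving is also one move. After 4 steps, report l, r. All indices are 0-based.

[0,11] 'e'=='e' → l++,r--
[1,10] 'b'=='b' → l++,r--
[2,9] 'e'=='e' → l++,r--
[3,8] 'e'=='e' → l++,r--

l=4, r=7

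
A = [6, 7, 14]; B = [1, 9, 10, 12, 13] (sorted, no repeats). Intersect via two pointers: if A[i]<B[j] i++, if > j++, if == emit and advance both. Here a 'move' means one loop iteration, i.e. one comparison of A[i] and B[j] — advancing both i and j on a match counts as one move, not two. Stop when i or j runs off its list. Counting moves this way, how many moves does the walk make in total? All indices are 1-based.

i=1 j=1: 6>1, j++
i=1 j=2: 6<9, i++
i=2 j=2: 7<9, i++
i=3 j=2: 14>9, j++
i=3 j=3: 14>10, j++
i=3 j=4: 14>12, j++
i=3 j=5: 14>13, j++

7 moves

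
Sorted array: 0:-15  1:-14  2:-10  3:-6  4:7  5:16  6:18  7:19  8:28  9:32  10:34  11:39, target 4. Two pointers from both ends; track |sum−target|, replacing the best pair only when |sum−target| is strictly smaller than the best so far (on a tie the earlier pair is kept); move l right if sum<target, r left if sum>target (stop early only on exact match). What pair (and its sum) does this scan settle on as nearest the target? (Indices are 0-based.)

l=0 r=11: -15+39=24 d=20 *, r--
l=0 r=10: -15+34=19 d=15 *, r--
l=0 r=9: -15+32=17 d=13 *, r--
l=0 r=8: -15+28=13 d=9 *, r--
l=0 r=7: -15+19=4 d=0 *, stop

pair (-15, 19) with sum 4 (|Δ|=0)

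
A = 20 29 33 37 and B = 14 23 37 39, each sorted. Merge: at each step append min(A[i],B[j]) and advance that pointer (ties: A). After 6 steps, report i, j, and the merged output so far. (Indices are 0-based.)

i=4, j=2, merged so far=[14, 20, 23, 29, 33, 37]

i=0 j=0: A[i]=20>B[j]=14 take 14, j++
i=0 j=1: A[i]=20<=B[j]=23 take 20, i++
i=1 j=1: A[i]=29>B[j]=23 take 23, j++
i=1 j=2: A[i]=29<=B[j]=37 take 29, i++
i=2 j=2: A[i]=33<=B[j]=37 take 33, i++
i=3 j=2: A[i]=37<=B[j]=37 take 37, i++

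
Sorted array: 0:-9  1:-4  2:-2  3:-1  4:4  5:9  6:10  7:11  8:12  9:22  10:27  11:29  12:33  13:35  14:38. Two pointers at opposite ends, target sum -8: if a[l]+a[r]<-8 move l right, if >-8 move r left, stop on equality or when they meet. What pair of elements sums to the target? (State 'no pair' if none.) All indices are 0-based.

l=0 r=14: -9+38=29 >-8, r--
l=0 r=13: -9+35=26 >-8, r--
l=0 r=12: -9+33=24 >-8, r--
l=0 r=11: -9+29=20 >-8, r--
l=0 r=10: -9+27=18 >-8, r--
l=0 r=9: -9+22=13 >-8, r--
l=0 r=8: -9+12=3 >-8, r--
l=0 r=7: -9+11=2 >-8, r--
l=0 r=6: -9+10=1 >-8, r--
l=0 r=5: -9+9=0 >-8, r--
l=0 r=4: -9+4=-5 >-8, r--
l=0 r=3: -9+-1=-10 <-8, l++
l=1 r=3: -4+-1=-5 >-8, r--
l=1 r=2: -4+-2=-6 >-8, r--

no pair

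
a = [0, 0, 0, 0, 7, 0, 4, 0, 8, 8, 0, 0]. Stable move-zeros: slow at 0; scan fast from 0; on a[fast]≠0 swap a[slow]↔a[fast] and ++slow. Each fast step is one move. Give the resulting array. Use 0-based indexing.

[7, 4, 8, 8, 0, 0, 0, 0, 0, 0, 0, 0]

slow=0 fast=0: a[fast]=0, fast++
slow=0 fast=1: a[fast]=0, fast++
slow=0 fast=2: a[fast]=0, fast++
slow=0 fast=3: a[fast]=0, fast++
slow=0 fast=4: a[fast]=7≠0 swap→a[0]=7, slow++,fast++
slow=1 fast=5: a[fast]=0, fast++
slow=1 fast=6: a[fast]=4≠0 swap→a[1]=4, slow++,fast++
slow=2 fast=7: a[fast]=0, fast++
slow=2 fast=8: a[fast]=8≠0 swap→a[2]=8, slow++,fast++
slow=3 fast=9: a[fast]=8≠0 swap→a[3]=8, slow++,fast++
slow=4 fast=10: a[fast]=0, fast++
slow=4 fast=11: a[fast]=0, fast++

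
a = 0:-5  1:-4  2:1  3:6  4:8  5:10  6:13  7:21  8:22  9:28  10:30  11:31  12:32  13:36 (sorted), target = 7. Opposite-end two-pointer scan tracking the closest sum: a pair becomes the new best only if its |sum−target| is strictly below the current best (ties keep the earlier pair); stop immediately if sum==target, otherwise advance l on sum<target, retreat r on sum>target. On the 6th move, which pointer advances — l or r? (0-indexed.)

[0,13] -5+36=31 d=24 * → r--
[0,12] -5+32=27 d=20 * → r--
[0,11] -5+31=26 d=19 * → r--
[0,10] -5+30=25 d=18 * → r--
[0,9] -5+28=23 d=16 * → r--
[0,8] -5+22=17 d=10 * → r--

r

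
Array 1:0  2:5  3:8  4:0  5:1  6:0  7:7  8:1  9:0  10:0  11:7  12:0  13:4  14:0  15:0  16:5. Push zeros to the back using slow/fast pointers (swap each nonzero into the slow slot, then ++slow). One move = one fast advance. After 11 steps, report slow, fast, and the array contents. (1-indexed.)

slow=7, fast=12, a=[5, 8, 1, 7, 1, 7, 0, 0, 0, 0, 0, 0, 4, 0, 0, 5]

slow=1 fast=1: a[fast]=0, fast++
slow=1 fast=2: a[fast]=5≠0 swap→a[1]=5, slow++,fast++
slow=2 fast=3: a[fast]=8≠0 swap→a[2]=8, slow++,fast++
slow=3 fast=4: a[fast]=0, fast++
slow=3 fast=5: a[fast]=1≠0 swap→a[3]=1, slow++,fast++
slow=4 fast=6: a[fast]=0, fast++
slow=4 fast=7: a[fast]=7≠0 swap→a[4]=7, slow++,fast++
slow=5 fast=8: a[fast]=1≠0 swap→a[5]=1, slow++,fast++
slow=6 fast=9: a[fast]=0, fast++
slow=6 fast=10: a[fast]=0, fast++
slow=6 fast=11: a[fast]=7≠0 swap→a[6]=7, slow++,fast++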